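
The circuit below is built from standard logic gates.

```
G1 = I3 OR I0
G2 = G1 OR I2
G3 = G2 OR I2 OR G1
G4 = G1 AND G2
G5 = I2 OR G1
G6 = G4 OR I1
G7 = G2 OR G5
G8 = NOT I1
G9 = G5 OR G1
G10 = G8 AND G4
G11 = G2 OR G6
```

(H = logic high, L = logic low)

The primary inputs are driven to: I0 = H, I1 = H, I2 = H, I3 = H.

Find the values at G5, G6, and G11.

G5 = H, G6 = H, G11 = H

G1 = I3 OR I0 = H OR H = H
G2 = G1 OR I2 = H OR H = H
G4 = G1 AND G2 = H AND H = H
G5 = I2 OR G1 = H OR H = H
G6 = G4 OR I1 = H OR H = H
G11 = G2 OR G6 = H OR H = H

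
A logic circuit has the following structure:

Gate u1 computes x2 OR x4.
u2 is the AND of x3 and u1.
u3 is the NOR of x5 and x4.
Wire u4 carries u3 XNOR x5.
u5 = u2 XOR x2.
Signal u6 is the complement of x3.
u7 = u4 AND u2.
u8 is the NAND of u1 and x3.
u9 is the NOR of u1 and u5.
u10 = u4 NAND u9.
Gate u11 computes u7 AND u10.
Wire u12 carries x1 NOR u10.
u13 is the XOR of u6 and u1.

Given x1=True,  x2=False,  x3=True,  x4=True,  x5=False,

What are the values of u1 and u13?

u1 = x2 OR x4 = False OR True = True
u6 = NOT x3 = NOT True = False
u13 = u6 XOR u1 = False XOR True = True

u1 = True; u13 = True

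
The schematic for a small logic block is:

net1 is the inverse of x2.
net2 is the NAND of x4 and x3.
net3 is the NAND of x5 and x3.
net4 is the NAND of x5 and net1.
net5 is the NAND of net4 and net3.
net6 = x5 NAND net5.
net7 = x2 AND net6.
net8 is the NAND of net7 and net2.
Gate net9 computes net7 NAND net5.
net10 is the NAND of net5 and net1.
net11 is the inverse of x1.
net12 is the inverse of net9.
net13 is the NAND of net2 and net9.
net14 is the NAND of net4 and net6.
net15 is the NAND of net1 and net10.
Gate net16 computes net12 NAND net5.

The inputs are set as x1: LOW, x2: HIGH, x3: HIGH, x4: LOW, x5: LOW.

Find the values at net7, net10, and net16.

net7 = HIGH  net10 = HIGH  net16 = HIGH

net1 = NOT x2 = NOT HIGH = LOW
net3 = x5 NAND x3 = LOW NAND HIGH = HIGH
net4 = x5 NAND net1 = LOW NAND LOW = HIGH
net5 = net4 NAND net3 = HIGH NAND HIGH = LOW
net6 = x5 NAND net5 = LOW NAND LOW = HIGH
net7 = x2 AND net6 = HIGH AND HIGH = HIGH
net9 = net7 NAND net5 = HIGH NAND LOW = HIGH
net10 = net5 NAND net1 = LOW NAND LOW = HIGH
net12 = NOT net9 = NOT HIGH = LOW
net16 = net12 NAND net5 = LOW NAND LOW = HIGH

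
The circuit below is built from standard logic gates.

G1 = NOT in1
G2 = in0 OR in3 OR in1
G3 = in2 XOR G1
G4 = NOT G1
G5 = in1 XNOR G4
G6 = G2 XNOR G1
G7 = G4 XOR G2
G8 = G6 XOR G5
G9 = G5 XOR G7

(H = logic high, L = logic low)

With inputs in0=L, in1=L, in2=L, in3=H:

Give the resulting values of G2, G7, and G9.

G2 = H, G7 = H, G9 = L

G1 = NOT in1 = NOT L = H
G2 = in0 OR in3 OR in1 = L OR H OR L = H
G4 = NOT G1 = NOT H = L
G5 = in1 XNOR G4 = L XNOR L = H
G7 = G4 XOR G2 = L XOR H = H
G9 = G5 XOR G7 = H XOR H = L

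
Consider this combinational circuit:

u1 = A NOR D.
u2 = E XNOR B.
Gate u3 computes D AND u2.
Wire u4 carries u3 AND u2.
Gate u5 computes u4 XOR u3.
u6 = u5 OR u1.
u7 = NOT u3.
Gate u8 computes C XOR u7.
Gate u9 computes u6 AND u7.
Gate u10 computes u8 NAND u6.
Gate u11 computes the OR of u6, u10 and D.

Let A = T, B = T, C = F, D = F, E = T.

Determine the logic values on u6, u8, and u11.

u6 = F, u8 = T, u11 = T

u1 = A NOR D = T NOR F = F
u2 = E XNOR B = T XNOR T = T
u3 = D AND u2 = F AND T = F
u4 = u3 AND u2 = F AND T = F
u5 = u4 XOR u3 = F XOR F = F
u6 = u5 OR u1 = F OR F = F
u7 = NOT u3 = NOT F = T
u8 = C XOR u7 = F XOR T = T
u10 = u8 NAND u6 = T NAND F = T
u11 = u6 OR u10 OR D = F OR T OR F = T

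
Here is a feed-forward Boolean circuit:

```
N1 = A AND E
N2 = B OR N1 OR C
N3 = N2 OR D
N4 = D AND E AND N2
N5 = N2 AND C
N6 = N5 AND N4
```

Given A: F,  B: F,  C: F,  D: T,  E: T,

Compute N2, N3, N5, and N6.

N1 = A AND E = F AND T = F
N2 = B OR N1 OR C = F OR F OR F = F
N3 = N2 OR D = F OR T = T
N4 = D AND E AND N2 = T AND T AND F = F
N5 = N2 AND C = F AND F = F
N6 = N5 AND N4 = F AND F = F

N2 = F, N3 = T, N5 = F, N6 = F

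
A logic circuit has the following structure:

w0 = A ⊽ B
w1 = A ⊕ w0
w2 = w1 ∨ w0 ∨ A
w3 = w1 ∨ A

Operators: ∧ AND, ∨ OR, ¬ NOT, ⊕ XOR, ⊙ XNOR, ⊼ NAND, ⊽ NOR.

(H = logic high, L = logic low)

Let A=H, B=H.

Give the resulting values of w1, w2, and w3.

w1 = H; w2 = H; w3 = H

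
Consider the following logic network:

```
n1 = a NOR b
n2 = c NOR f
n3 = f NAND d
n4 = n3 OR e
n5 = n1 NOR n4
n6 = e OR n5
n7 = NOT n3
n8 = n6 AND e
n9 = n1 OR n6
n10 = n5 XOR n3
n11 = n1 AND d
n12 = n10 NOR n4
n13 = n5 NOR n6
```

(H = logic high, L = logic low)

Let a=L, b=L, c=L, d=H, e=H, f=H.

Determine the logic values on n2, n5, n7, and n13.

n1 = a NOR b = L NOR L = H
n2 = c NOR f = L NOR H = L
n3 = f NAND d = H NAND H = L
n4 = n3 OR e = L OR H = H
n5 = n1 NOR n4 = H NOR H = L
n6 = e OR n5 = H OR L = H
n7 = NOT n3 = NOT L = H
n13 = n5 NOR n6 = L NOR H = L

n2 = L  n5 = L  n7 = H  n13 = L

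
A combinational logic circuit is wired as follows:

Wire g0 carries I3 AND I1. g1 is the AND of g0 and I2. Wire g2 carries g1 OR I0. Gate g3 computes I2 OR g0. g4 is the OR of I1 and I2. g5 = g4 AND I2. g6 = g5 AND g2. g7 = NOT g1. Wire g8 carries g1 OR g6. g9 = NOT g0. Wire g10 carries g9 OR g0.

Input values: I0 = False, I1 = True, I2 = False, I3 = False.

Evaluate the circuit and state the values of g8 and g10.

g8 = False, g10 = True

g0 = I3 AND I1 = False AND True = False
g1 = g0 AND I2 = False AND False = False
g2 = g1 OR I0 = False OR False = False
g4 = I1 OR I2 = True OR False = True
g5 = g4 AND I2 = True AND False = False
g6 = g5 AND g2 = False AND False = False
g8 = g1 OR g6 = False OR False = False
g9 = NOT g0 = NOT False = True
g10 = g9 OR g0 = True OR False = True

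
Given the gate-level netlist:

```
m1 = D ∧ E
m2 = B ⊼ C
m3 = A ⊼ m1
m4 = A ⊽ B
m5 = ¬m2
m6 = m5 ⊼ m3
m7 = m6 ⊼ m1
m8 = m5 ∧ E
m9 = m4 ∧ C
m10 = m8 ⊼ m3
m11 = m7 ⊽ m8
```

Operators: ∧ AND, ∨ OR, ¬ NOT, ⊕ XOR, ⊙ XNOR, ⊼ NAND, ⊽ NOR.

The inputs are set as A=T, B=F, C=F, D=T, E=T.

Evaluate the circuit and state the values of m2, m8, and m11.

m2 = T  m8 = F  m11 = T

m1 = D AND E = T AND T = T
m2 = B NAND C = F NAND F = T
m3 = A NAND m1 = T NAND T = F
m5 = NOT m2 = NOT T = F
m6 = m5 NAND m3 = F NAND F = T
m7 = m6 NAND m1 = T NAND T = F
m8 = m5 AND E = F AND T = F
m11 = m7 NOR m8 = F NOR F = T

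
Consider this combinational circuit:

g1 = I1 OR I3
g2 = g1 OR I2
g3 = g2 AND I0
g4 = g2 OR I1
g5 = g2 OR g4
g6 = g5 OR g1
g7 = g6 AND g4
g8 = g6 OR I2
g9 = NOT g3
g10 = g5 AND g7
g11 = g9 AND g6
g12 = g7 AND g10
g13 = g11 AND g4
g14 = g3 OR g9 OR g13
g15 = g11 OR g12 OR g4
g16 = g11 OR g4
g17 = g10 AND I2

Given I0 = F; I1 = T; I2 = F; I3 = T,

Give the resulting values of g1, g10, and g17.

g1 = T, g10 = T, g17 = F

g1 = I1 OR I3 = T OR T = T
g2 = g1 OR I2 = T OR F = T
g4 = g2 OR I1 = T OR T = T
g5 = g2 OR g4 = T OR T = T
g6 = g5 OR g1 = T OR T = T
g7 = g6 AND g4 = T AND T = T
g10 = g5 AND g7 = T AND T = T
g17 = g10 AND I2 = T AND F = F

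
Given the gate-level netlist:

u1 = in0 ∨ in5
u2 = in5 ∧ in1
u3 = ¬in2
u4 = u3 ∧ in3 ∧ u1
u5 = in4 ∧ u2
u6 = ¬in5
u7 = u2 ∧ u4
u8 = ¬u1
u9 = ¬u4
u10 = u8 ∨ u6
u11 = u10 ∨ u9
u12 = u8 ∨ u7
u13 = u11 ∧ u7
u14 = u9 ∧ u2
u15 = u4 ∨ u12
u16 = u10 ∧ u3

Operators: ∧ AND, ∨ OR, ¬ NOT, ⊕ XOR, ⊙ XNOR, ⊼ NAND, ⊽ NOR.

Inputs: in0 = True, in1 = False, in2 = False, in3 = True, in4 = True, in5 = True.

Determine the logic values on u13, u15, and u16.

u1 = in0 OR in5 = True OR True = True
u2 = in5 AND in1 = True AND False = False
u3 = NOT in2 = NOT False = True
u4 = u3 AND in3 AND u1 = True AND True AND True = True
u6 = NOT in5 = NOT True = False
u7 = u2 AND u4 = False AND True = False
u8 = NOT u1 = NOT True = False
u9 = NOT u4 = NOT True = False
u10 = u8 OR u6 = False OR False = False
u11 = u10 OR u9 = False OR False = False
u12 = u8 OR u7 = False OR False = False
u13 = u11 AND u7 = False AND False = False
u15 = u4 OR u12 = True OR False = True
u16 = u10 AND u3 = False AND True = False

u13 = False, u15 = True, u16 = False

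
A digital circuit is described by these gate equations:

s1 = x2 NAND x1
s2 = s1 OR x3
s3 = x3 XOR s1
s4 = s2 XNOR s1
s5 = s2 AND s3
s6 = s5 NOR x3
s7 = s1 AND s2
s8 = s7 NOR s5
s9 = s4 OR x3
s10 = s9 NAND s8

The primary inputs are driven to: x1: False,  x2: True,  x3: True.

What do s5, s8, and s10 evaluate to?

s5 = False; s8 = False; s10 = True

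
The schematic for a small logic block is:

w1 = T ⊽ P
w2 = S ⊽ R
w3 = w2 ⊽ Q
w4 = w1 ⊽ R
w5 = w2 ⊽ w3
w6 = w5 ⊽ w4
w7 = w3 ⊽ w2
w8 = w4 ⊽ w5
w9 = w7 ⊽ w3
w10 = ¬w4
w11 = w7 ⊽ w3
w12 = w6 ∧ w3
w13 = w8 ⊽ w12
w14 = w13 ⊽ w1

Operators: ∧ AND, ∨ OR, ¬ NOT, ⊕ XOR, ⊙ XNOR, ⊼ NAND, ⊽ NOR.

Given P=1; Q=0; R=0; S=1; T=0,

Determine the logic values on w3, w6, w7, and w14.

w1 = T NOR P = 0 NOR 1 = 0
w2 = S NOR R = 1 NOR 0 = 0
w3 = w2 NOR Q = 0 NOR 0 = 1
w4 = w1 NOR R = 0 NOR 0 = 1
w5 = w2 NOR w3 = 0 NOR 1 = 0
w6 = w5 NOR w4 = 0 NOR 1 = 0
w7 = w3 NOR w2 = 1 NOR 0 = 0
w8 = w4 NOR w5 = 1 NOR 0 = 0
w12 = w6 AND w3 = 0 AND 1 = 0
w13 = w8 NOR w12 = 0 NOR 0 = 1
w14 = w13 NOR w1 = 1 NOR 0 = 0

w3 = 1, w6 = 0, w7 = 0, w14 = 0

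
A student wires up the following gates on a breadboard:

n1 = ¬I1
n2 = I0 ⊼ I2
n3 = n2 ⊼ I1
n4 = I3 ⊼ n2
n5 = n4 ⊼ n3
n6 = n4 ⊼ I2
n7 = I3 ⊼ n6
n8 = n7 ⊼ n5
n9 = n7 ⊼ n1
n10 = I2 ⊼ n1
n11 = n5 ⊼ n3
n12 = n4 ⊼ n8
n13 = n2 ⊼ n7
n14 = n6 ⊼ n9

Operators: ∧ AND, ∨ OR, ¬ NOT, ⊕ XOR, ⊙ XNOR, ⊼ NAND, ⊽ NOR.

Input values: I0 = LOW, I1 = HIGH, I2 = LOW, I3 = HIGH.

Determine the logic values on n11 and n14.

n11 = HIGH; n14 = LOW

n1 = NOT I1 = NOT HIGH = LOW
n2 = I0 NAND I2 = LOW NAND LOW = HIGH
n3 = n2 NAND I1 = HIGH NAND HIGH = LOW
n4 = I3 NAND n2 = HIGH NAND HIGH = LOW
n5 = n4 NAND n3 = LOW NAND LOW = HIGH
n6 = n4 NAND I2 = LOW NAND LOW = HIGH
n7 = I3 NAND n6 = HIGH NAND HIGH = LOW
n9 = n7 NAND n1 = LOW NAND LOW = HIGH
n11 = n5 NAND n3 = HIGH NAND LOW = HIGH
n14 = n6 NAND n9 = HIGH NAND HIGH = LOW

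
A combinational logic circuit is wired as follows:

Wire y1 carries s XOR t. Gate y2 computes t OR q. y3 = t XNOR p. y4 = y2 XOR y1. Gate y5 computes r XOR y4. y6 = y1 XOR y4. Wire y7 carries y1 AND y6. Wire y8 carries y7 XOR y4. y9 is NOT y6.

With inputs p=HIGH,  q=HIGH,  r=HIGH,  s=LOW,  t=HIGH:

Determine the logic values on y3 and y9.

y3 = HIGH, y9 = LOW

y1 = s XOR t = LOW XOR HIGH = HIGH
y2 = t OR q = HIGH OR HIGH = HIGH
y3 = t XNOR p = HIGH XNOR HIGH = HIGH
y4 = y2 XOR y1 = HIGH XOR HIGH = LOW
y6 = y1 XOR y4 = HIGH XOR LOW = HIGH
y9 = NOT y6 = NOT HIGH = LOW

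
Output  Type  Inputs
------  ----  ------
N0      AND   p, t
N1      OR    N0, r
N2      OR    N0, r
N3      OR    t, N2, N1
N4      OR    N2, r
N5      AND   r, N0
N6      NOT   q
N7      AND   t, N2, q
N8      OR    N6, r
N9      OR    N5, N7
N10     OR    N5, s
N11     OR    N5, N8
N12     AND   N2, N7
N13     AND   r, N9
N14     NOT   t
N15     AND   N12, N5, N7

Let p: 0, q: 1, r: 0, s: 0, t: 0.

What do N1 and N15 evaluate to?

N0 = p AND t = 0 AND 0 = 0
N1 = N0 OR r = 0 OR 0 = 0
N2 = N0 OR r = 0 OR 0 = 0
N5 = r AND N0 = 0 AND 0 = 0
N7 = t AND N2 AND q = 0 AND 0 AND 1 = 0
N12 = N2 AND N7 = 0 AND 0 = 0
N15 = N12 AND N5 AND N7 = 0 AND 0 AND 0 = 0

N1 = 0  N15 = 0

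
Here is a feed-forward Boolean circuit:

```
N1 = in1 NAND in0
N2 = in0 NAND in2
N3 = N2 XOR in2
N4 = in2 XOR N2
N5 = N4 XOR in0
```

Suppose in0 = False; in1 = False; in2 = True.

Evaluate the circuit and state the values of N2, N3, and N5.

N2 = True, N3 = False, N5 = False

N2 = in0 NAND in2 = False NAND True = True
N3 = N2 XOR in2 = True XOR True = False
N4 = in2 XOR N2 = True XOR True = False
N5 = N4 XOR in0 = False XOR False = False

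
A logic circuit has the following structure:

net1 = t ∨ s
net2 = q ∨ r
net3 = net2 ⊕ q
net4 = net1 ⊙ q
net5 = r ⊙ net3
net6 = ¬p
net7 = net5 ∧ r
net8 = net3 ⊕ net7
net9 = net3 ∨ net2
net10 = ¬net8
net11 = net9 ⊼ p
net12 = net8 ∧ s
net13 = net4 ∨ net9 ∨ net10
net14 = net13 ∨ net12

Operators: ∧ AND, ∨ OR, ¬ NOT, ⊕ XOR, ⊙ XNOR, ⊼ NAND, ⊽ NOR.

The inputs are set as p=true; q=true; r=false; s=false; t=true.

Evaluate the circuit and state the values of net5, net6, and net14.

net1 = t OR s = true OR false = true
net2 = q OR r = true OR false = true
net3 = net2 XOR q = true XOR true = false
net4 = net1 XNOR q = true XNOR true = true
net5 = r XNOR net3 = false XNOR false = true
net6 = NOT p = NOT true = false
net7 = net5 AND r = true AND false = false
net8 = net3 XOR net7 = false XOR false = false
net9 = net3 OR net2 = false OR true = true
net10 = NOT net8 = NOT false = true
net12 = net8 AND s = false AND false = false
net13 = net4 OR net9 OR net10 = true OR true OR true = true
net14 = net13 OR net12 = true OR false = true

net5 = true  net6 = false  net14 = true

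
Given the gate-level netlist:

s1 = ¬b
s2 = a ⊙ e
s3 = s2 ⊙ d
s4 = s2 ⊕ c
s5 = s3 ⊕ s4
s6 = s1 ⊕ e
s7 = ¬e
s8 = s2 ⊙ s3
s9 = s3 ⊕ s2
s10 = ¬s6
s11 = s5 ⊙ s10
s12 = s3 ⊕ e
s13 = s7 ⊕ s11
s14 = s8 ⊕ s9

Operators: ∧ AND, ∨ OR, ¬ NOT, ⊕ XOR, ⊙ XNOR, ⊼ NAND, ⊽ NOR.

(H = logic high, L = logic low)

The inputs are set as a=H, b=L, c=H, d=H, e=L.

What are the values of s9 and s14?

s9 = L, s14 = H

s2 = a XNOR e = H XNOR L = L
s3 = s2 XNOR d = L XNOR H = L
s8 = s2 XNOR s3 = L XNOR L = H
s9 = s3 XOR s2 = L XOR L = L
s14 = s8 XOR s9 = H XOR L = H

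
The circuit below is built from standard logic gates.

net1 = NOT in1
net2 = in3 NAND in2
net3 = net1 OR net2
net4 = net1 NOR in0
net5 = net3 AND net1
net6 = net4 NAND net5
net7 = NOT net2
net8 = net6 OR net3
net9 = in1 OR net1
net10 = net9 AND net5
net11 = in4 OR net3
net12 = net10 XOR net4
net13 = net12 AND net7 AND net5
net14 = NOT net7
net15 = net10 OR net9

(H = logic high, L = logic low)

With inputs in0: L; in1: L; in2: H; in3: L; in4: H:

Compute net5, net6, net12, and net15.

net5 = H, net6 = H, net12 = H, net15 = H

net1 = NOT in1 = NOT L = H
net2 = in3 NAND in2 = L NAND H = H
net3 = net1 OR net2 = H OR H = H
net4 = net1 NOR in0 = H NOR L = L
net5 = net3 AND net1 = H AND H = H
net6 = net4 NAND net5 = L NAND H = H
net9 = in1 OR net1 = L OR H = H
net10 = net9 AND net5 = H AND H = H
net12 = net10 XOR net4 = H XOR L = H
net15 = net10 OR net9 = H OR H = H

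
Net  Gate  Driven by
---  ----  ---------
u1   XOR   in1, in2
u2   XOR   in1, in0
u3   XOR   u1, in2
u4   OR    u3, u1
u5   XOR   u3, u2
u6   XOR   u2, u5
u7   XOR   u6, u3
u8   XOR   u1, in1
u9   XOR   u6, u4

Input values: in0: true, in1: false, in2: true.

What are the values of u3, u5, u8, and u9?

u3 = false, u5 = true, u8 = true, u9 = true

u1 = in1 XOR in2 = false XOR true = true
u2 = in1 XOR in0 = false XOR true = true
u3 = u1 XOR in2 = true XOR true = false
u4 = u3 OR u1 = false OR true = true
u5 = u3 XOR u2 = false XOR true = true
u6 = u2 XOR u5 = true XOR true = false
u8 = u1 XOR in1 = true XOR false = true
u9 = u6 XOR u4 = false XOR true = true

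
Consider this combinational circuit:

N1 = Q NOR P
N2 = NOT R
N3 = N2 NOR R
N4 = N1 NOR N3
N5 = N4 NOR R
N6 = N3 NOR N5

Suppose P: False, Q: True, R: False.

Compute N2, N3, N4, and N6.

N1 = Q NOR P = True NOR False = False
N2 = NOT R = NOT False = True
N3 = N2 NOR R = True NOR False = False
N4 = N1 NOR N3 = False NOR False = True
N5 = N4 NOR R = True NOR False = False
N6 = N3 NOR N5 = False NOR False = True

N2 = True; N3 = False; N4 = True; N6 = True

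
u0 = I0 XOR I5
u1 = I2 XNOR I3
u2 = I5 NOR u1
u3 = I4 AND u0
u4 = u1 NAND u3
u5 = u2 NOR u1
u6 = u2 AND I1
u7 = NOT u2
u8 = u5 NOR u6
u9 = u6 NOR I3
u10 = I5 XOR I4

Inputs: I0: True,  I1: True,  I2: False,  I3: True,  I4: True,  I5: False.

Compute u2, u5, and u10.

u2 = True  u5 = False  u10 = True

u1 = I2 XNOR I3 = False XNOR True = False
u2 = I5 NOR u1 = False NOR False = True
u5 = u2 NOR u1 = True NOR False = False
u10 = I5 XOR I4 = False XOR True = True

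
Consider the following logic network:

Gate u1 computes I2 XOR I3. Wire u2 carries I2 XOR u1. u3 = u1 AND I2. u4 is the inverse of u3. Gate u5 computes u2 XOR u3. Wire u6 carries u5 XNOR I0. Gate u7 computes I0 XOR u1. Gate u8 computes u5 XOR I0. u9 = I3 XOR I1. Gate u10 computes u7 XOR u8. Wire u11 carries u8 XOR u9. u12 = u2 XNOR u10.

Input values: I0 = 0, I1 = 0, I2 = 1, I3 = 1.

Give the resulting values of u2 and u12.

u2 = 1, u12 = 1

u1 = I2 XOR I3 = 1 XOR 1 = 0
u2 = I2 XOR u1 = 1 XOR 0 = 1
u3 = u1 AND I2 = 0 AND 1 = 0
u5 = u2 XOR u3 = 1 XOR 0 = 1
u7 = I0 XOR u1 = 0 XOR 0 = 0
u8 = u5 XOR I0 = 1 XOR 0 = 1
u10 = u7 XOR u8 = 0 XOR 1 = 1
u12 = u2 XNOR u10 = 1 XNOR 1 = 1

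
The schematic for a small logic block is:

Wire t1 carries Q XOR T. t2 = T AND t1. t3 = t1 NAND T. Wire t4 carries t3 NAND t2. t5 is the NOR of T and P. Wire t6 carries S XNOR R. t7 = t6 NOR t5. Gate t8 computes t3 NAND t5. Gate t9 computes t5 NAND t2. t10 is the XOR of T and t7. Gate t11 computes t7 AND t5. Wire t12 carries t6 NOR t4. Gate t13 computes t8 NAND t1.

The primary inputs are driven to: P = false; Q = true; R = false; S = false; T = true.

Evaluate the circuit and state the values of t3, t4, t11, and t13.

t3 = true; t4 = true; t11 = false; t13 = true

t1 = Q XOR T = true XOR true = false
t2 = T AND t1 = true AND false = false
t3 = t1 NAND T = false NAND true = true
t4 = t3 NAND t2 = true NAND false = true
t5 = T NOR P = true NOR false = false
t6 = S XNOR R = false XNOR false = true
t7 = t6 NOR t5 = true NOR false = false
t8 = t3 NAND t5 = true NAND false = true
t11 = t7 AND t5 = false AND false = false
t13 = t8 NAND t1 = true NAND false = true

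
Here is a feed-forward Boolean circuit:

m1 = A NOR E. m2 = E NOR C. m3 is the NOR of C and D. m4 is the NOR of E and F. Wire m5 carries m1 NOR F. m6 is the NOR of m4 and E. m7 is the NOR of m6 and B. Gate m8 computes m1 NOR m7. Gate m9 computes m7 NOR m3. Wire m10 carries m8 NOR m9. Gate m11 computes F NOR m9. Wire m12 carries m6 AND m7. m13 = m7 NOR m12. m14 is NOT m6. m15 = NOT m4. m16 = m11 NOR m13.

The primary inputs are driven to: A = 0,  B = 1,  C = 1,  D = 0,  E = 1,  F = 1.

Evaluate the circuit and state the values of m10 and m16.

m1 = A NOR E = 0 NOR 1 = 0
m3 = C NOR D = 1 NOR 0 = 0
m4 = E NOR F = 1 NOR 1 = 0
m6 = m4 NOR E = 0 NOR 1 = 0
m7 = m6 NOR B = 0 NOR 1 = 0
m8 = m1 NOR m7 = 0 NOR 0 = 1
m9 = m7 NOR m3 = 0 NOR 0 = 1
m10 = m8 NOR m9 = 1 NOR 1 = 0
m11 = F NOR m9 = 1 NOR 1 = 0
m12 = m6 AND m7 = 0 AND 0 = 0
m13 = m7 NOR m12 = 0 NOR 0 = 1
m16 = m11 NOR m13 = 0 NOR 1 = 0

m10 = 0, m16 = 0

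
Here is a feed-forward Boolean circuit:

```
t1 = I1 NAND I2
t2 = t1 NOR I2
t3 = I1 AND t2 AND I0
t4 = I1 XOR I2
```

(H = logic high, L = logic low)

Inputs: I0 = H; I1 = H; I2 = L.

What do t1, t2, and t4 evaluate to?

t1 = H, t2 = L, t4 = H

t1 = I1 NAND I2 = H NAND L = H
t2 = t1 NOR I2 = H NOR L = L
t4 = I1 XOR I2 = H XOR L = H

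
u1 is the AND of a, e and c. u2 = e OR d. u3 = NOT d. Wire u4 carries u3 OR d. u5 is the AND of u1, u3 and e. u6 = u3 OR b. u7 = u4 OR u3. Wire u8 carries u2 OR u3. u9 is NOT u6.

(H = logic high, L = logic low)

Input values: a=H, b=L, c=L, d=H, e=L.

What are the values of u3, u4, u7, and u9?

u3 = NOT d = NOT H = L
u4 = u3 OR d = L OR H = H
u6 = u3 OR b = L OR L = L
u7 = u4 OR u3 = H OR L = H
u9 = NOT u6 = NOT L = H

u3 = L; u4 = H; u7 = H; u9 = H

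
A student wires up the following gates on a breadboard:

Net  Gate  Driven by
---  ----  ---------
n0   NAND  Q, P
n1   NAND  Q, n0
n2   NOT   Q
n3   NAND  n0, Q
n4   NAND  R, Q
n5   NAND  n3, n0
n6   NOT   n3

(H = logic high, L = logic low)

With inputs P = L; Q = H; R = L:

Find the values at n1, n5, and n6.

n1 = L  n5 = H  n6 = H

n0 = Q NAND P = H NAND L = H
n1 = Q NAND n0 = H NAND H = L
n3 = n0 NAND Q = H NAND H = L
n5 = n3 NAND n0 = L NAND H = H
n6 = NOT n3 = NOT L = H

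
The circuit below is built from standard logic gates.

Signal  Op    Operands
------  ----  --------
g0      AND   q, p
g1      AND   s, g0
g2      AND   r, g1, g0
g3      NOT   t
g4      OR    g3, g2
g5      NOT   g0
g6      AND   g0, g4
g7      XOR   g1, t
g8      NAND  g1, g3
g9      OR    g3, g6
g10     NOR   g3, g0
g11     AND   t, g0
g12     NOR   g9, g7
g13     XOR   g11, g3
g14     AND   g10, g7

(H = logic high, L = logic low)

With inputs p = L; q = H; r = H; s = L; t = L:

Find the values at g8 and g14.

g8 = H  g14 = L

g0 = q AND p = H AND L = L
g1 = s AND g0 = L AND L = L
g3 = NOT t = NOT L = H
g7 = g1 XOR t = L XOR L = L
g8 = g1 NAND g3 = L NAND H = H
g10 = g3 NOR g0 = H NOR L = L
g14 = g10 AND g7 = L AND L = L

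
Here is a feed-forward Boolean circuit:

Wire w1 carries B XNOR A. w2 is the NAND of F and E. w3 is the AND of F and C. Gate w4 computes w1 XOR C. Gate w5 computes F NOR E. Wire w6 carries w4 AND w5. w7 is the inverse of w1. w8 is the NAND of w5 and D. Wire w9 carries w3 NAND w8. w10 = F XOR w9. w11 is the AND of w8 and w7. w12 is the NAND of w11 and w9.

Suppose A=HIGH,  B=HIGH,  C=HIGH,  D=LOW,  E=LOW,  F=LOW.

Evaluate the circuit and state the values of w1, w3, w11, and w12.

w1 = HIGH  w3 = LOW  w11 = LOW  w12 = HIGH

w1 = B XNOR A = HIGH XNOR HIGH = HIGH
w3 = F AND C = LOW AND HIGH = LOW
w5 = F NOR E = LOW NOR LOW = HIGH
w7 = NOT w1 = NOT HIGH = LOW
w8 = w5 NAND D = HIGH NAND LOW = HIGH
w9 = w3 NAND w8 = LOW NAND HIGH = HIGH
w11 = w8 AND w7 = HIGH AND LOW = LOW
w12 = w11 NAND w9 = LOW NAND HIGH = HIGH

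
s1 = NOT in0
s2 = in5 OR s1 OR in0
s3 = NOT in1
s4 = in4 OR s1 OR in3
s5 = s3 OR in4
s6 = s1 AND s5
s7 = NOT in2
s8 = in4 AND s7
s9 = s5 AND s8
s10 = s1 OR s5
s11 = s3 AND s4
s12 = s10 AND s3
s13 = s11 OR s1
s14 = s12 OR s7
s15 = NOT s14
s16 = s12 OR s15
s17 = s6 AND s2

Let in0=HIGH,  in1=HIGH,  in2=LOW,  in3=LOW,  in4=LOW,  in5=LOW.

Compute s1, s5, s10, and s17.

s1 = NOT in0 = NOT HIGH = LOW
s2 = in5 OR s1 OR in0 = LOW OR LOW OR HIGH = HIGH
s3 = NOT in1 = NOT HIGH = LOW
s5 = s3 OR in4 = LOW OR LOW = LOW
s6 = s1 AND s5 = LOW AND LOW = LOW
s10 = s1 OR s5 = LOW OR LOW = LOW
s17 = s6 AND s2 = LOW AND HIGH = LOW

s1 = LOW, s5 = LOW, s10 = LOW, s17 = LOW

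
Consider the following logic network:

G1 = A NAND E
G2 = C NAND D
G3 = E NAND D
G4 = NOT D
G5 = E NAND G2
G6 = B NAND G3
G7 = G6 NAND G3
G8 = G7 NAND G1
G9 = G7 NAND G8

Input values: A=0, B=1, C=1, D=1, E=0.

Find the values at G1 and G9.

G1 = 1  G9 = 1

G1 = A NAND E = 0 NAND 0 = 1
G3 = E NAND D = 0 NAND 1 = 1
G6 = B NAND G3 = 1 NAND 1 = 0
G7 = G6 NAND G3 = 0 NAND 1 = 1
G8 = G7 NAND G1 = 1 NAND 1 = 0
G9 = G7 NAND G8 = 1 NAND 0 = 1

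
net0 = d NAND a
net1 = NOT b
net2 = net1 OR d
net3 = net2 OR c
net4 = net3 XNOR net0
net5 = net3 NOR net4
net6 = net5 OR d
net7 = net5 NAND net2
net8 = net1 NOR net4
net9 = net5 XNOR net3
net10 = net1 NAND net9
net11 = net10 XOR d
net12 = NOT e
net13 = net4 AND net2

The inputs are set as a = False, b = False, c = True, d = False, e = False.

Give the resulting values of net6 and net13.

net6 = False; net13 = True

net0 = d NAND a = False NAND False = True
net1 = NOT b = NOT False = True
net2 = net1 OR d = True OR False = True
net3 = net2 OR c = True OR True = True
net4 = net3 XNOR net0 = True XNOR True = True
net5 = net3 NOR net4 = True NOR True = False
net6 = net5 OR d = False OR False = False
net13 = net4 AND net2 = True AND True = True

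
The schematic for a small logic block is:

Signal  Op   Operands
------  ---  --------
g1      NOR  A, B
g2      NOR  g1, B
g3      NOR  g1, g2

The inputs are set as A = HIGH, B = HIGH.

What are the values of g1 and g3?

g1 = LOW, g3 = HIGH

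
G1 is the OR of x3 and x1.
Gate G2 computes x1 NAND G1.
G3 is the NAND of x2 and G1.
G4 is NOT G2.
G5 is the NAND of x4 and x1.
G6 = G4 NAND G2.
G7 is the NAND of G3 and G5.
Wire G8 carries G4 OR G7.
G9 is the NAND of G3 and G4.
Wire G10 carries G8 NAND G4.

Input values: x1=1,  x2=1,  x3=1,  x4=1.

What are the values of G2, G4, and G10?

G2 = 0, G4 = 1, G10 = 0

G1 = x3 OR x1 = 1 OR 1 = 1
G2 = x1 NAND G1 = 1 NAND 1 = 0
G3 = x2 NAND G1 = 1 NAND 1 = 0
G4 = NOT G2 = NOT 0 = 1
G5 = x4 NAND x1 = 1 NAND 1 = 0
G7 = G3 NAND G5 = 0 NAND 0 = 1
G8 = G4 OR G7 = 1 OR 1 = 1
G10 = G8 NAND G4 = 1 NAND 1 = 0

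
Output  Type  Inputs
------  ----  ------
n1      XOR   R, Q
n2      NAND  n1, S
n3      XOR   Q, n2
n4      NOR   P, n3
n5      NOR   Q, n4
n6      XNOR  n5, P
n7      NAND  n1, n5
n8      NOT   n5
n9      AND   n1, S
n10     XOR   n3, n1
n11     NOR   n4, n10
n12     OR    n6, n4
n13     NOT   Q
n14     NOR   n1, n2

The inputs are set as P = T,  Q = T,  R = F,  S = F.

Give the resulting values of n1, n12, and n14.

n1 = T  n12 = F  n14 = F

n1 = R XOR Q = F XOR T = T
n2 = n1 NAND S = T NAND F = T
n3 = Q XOR n2 = T XOR T = F
n4 = P NOR n3 = T NOR F = F
n5 = Q NOR n4 = T NOR F = F
n6 = n5 XNOR P = F XNOR T = F
n12 = n6 OR n4 = F OR F = F
n14 = n1 NOR n2 = T NOR T = F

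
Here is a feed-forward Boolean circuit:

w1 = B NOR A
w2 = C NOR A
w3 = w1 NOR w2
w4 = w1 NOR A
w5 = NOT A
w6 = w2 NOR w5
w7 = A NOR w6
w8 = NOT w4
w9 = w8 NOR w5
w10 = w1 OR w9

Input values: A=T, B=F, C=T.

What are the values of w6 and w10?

w6 = T, w10 = F

w1 = B NOR A = F NOR T = F
w2 = C NOR A = T NOR T = F
w4 = w1 NOR A = F NOR T = F
w5 = NOT A = NOT T = F
w6 = w2 NOR w5 = F NOR F = T
w8 = NOT w4 = NOT F = T
w9 = w8 NOR w5 = T NOR F = F
w10 = w1 OR w9 = F OR F = F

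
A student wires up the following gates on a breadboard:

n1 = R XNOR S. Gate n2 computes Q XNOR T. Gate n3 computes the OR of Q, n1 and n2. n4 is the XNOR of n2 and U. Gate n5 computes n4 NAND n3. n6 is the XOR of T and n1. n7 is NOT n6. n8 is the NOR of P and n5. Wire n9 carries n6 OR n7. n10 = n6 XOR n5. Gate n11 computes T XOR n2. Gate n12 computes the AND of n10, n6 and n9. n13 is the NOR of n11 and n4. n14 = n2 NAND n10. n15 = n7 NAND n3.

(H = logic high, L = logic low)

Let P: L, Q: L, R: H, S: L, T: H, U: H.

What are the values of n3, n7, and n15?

n3 = L  n7 = L  n15 = H

n1 = R XNOR S = H XNOR L = L
n2 = Q XNOR T = L XNOR H = L
n3 = Q OR n1 OR n2 = L OR L OR L = L
n6 = T XOR n1 = H XOR L = H
n7 = NOT n6 = NOT H = L
n15 = n7 NAND n3 = L NAND L = H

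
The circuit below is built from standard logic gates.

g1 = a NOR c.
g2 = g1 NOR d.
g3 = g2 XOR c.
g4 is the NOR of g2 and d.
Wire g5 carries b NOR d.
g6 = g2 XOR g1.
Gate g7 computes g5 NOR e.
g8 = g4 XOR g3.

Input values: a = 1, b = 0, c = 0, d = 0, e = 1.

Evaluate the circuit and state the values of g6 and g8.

g6 = 1; g8 = 1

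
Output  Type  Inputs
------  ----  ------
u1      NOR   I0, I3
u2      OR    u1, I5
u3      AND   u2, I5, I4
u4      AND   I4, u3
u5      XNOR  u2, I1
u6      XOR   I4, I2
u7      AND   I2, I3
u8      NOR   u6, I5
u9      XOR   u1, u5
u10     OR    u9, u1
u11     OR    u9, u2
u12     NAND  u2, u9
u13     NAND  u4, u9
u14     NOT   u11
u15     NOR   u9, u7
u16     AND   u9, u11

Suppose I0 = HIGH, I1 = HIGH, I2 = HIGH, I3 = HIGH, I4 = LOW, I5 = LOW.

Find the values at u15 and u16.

u1 = I0 NOR I3 = HIGH NOR HIGH = LOW
u2 = u1 OR I5 = LOW OR LOW = LOW
u5 = u2 XNOR I1 = LOW XNOR HIGH = LOW
u7 = I2 AND I3 = HIGH AND HIGH = HIGH
u9 = u1 XOR u5 = LOW XOR LOW = LOW
u11 = u9 OR u2 = LOW OR LOW = LOW
u15 = u9 NOR u7 = LOW NOR HIGH = LOW
u16 = u9 AND u11 = LOW AND LOW = LOW

u15 = LOW  u16 = LOW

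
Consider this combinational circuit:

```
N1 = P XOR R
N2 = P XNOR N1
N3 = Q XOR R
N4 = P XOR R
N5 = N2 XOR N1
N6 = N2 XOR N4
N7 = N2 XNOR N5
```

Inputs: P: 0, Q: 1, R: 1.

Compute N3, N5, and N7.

N3 = 0  N5 = 1  N7 = 0

N1 = P XOR R = 0 XOR 1 = 1
N2 = P XNOR N1 = 0 XNOR 1 = 0
N3 = Q XOR R = 1 XOR 1 = 0
N5 = N2 XOR N1 = 0 XOR 1 = 1
N7 = N2 XNOR N5 = 0 XNOR 1 = 0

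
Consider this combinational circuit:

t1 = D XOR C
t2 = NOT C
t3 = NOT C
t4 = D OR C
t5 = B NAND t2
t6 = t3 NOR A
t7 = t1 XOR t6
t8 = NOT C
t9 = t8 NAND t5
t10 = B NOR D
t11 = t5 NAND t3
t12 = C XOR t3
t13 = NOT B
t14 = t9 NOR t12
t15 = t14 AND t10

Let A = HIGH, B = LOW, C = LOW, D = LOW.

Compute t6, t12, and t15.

t2 = NOT C = NOT LOW = HIGH
t3 = NOT C = NOT LOW = HIGH
t5 = B NAND t2 = LOW NAND HIGH = HIGH
t6 = t3 NOR A = HIGH NOR HIGH = LOW
t8 = NOT C = NOT LOW = HIGH
t9 = t8 NAND t5 = HIGH NAND HIGH = LOW
t10 = B NOR D = LOW NOR LOW = HIGH
t12 = C XOR t3 = LOW XOR HIGH = HIGH
t14 = t9 NOR t12 = LOW NOR HIGH = LOW
t15 = t14 AND t10 = LOW AND HIGH = LOW

t6 = LOW  t12 = HIGH  t15 = LOW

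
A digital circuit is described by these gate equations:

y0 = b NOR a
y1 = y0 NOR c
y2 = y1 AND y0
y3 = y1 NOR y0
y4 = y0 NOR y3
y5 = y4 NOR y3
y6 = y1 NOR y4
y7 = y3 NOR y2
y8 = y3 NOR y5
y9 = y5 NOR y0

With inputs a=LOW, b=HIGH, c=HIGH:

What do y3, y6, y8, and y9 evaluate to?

y3 = HIGH, y6 = HIGH, y8 = LOW, y9 = HIGH

y0 = b NOR a = HIGH NOR LOW = LOW
y1 = y0 NOR c = LOW NOR HIGH = LOW
y3 = y1 NOR y0 = LOW NOR LOW = HIGH
y4 = y0 NOR y3 = LOW NOR HIGH = LOW
y5 = y4 NOR y3 = LOW NOR HIGH = LOW
y6 = y1 NOR y4 = LOW NOR LOW = HIGH
y8 = y3 NOR y5 = HIGH NOR LOW = LOW
y9 = y5 NOR y0 = LOW NOR LOW = HIGH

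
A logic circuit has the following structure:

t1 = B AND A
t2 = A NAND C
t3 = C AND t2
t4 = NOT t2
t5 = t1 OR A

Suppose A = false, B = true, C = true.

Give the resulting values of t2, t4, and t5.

t2 = true  t4 = false  t5 = false

t1 = B AND A = true AND false = false
t2 = A NAND C = false NAND true = true
t4 = NOT t2 = NOT true = false
t5 = t1 OR A = false OR false = false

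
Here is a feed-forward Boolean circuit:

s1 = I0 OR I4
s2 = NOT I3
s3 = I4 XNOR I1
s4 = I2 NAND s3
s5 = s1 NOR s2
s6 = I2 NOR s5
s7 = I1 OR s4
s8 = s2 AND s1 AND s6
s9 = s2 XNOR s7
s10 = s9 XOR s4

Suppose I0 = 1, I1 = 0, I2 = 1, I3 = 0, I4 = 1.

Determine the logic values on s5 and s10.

s5 = 0  s10 = 0

s1 = I0 OR I4 = 1 OR 1 = 1
s2 = NOT I3 = NOT 0 = 1
s3 = I4 XNOR I1 = 1 XNOR 0 = 0
s4 = I2 NAND s3 = 1 NAND 0 = 1
s5 = s1 NOR s2 = 1 NOR 1 = 0
s7 = I1 OR s4 = 0 OR 1 = 1
s9 = s2 XNOR s7 = 1 XNOR 1 = 1
s10 = s9 XOR s4 = 1 XOR 1 = 0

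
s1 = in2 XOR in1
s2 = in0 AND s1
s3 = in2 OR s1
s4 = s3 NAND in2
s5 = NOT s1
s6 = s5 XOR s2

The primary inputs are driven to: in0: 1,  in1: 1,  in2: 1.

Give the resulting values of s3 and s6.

s1 = in2 XOR in1 = 1 XOR 1 = 0
s2 = in0 AND s1 = 1 AND 0 = 0
s3 = in2 OR s1 = 1 OR 0 = 1
s5 = NOT s1 = NOT 0 = 1
s6 = s5 XOR s2 = 1 XOR 0 = 1

s3 = 1  s6 = 1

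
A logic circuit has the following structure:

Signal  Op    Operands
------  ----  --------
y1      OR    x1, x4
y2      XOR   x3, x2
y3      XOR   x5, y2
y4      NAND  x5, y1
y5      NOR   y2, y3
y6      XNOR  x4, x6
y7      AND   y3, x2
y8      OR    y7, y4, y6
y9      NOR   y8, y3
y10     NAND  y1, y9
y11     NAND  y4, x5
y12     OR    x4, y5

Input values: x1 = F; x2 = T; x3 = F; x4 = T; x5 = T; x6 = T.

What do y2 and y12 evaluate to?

y2 = T; y12 = T

y2 = x3 XOR x2 = F XOR T = T
y3 = x5 XOR y2 = T XOR T = F
y5 = y2 NOR y3 = T NOR F = F
y12 = x4 OR y5 = T OR F = T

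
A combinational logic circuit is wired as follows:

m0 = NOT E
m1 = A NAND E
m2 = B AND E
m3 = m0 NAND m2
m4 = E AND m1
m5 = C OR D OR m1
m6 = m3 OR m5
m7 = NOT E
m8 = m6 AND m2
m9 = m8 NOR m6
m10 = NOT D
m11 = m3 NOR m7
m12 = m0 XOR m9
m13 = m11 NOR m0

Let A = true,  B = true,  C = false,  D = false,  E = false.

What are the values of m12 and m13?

m12 = true, m13 = false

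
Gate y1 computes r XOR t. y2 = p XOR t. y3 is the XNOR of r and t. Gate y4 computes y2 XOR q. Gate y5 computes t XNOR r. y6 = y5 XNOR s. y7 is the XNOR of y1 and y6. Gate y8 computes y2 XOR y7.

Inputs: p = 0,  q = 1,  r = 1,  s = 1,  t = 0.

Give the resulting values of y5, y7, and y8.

y5 = 0; y7 = 0; y8 = 0

y1 = r XOR t = 1 XOR 0 = 1
y2 = p XOR t = 0 XOR 0 = 0
y5 = t XNOR r = 0 XNOR 1 = 0
y6 = y5 XNOR s = 0 XNOR 1 = 0
y7 = y1 XNOR y6 = 1 XNOR 0 = 0
y8 = y2 XOR y7 = 0 XOR 0 = 0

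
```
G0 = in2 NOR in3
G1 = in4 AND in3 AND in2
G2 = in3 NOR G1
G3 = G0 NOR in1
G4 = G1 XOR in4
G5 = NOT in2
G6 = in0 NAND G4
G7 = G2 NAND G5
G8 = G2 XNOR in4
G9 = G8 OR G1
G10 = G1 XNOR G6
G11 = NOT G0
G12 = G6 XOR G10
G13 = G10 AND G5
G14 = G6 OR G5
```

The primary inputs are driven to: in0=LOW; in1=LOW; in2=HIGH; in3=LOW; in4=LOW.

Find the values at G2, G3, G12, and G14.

G2 = HIGH, G3 = HIGH, G12 = HIGH, G14 = HIGH

G0 = in2 NOR in3 = HIGH NOR LOW = LOW
G1 = in4 AND in3 AND in2 = LOW AND LOW AND HIGH = LOW
G2 = in3 NOR G1 = LOW NOR LOW = HIGH
G3 = G0 NOR in1 = LOW NOR LOW = HIGH
G4 = G1 XOR in4 = LOW XOR LOW = LOW
G5 = NOT in2 = NOT HIGH = LOW
G6 = in0 NAND G4 = LOW NAND LOW = HIGH
G10 = G1 XNOR G6 = LOW XNOR HIGH = LOW
G12 = G6 XOR G10 = HIGH XOR LOW = HIGH
G14 = G6 OR G5 = HIGH OR LOW = HIGH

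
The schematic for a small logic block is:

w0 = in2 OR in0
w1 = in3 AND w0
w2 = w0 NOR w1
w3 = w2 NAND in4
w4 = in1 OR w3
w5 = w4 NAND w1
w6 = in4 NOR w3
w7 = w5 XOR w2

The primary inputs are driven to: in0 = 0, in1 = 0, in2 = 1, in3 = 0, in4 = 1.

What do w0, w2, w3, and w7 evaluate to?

w0 = 1; w2 = 0; w3 = 1; w7 = 1

w0 = in2 OR in0 = 1 OR 0 = 1
w1 = in3 AND w0 = 0 AND 1 = 0
w2 = w0 NOR w1 = 1 NOR 0 = 0
w3 = w2 NAND in4 = 0 NAND 1 = 1
w4 = in1 OR w3 = 0 OR 1 = 1
w5 = w4 NAND w1 = 1 NAND 0 = 1
w7 = w5 XOR w2 = 1 XOR 0 = 1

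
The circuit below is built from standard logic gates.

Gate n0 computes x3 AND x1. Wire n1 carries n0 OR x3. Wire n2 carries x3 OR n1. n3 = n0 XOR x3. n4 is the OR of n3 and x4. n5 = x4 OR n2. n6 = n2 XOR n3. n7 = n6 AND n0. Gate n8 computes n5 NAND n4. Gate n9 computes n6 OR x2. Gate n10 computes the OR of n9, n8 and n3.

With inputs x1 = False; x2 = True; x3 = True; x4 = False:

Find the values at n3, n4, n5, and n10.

n3 = True, n4 = True, n5 = True, n10 = True

n0 = x3 AND x1 = True AND False = False
n1 = n0 OR x3 = False OR True = True
n2 = x3 OR n1 = True OR True = True
n3 = n0 XOR x3 = False XOR True = True
n4 = n3 OR x4 = True OR False = True
n5 = x4 OR n2 = False OR True = True
n6 = n2 XOR n3 = True XOR True = False
n8 = n5 NAND n4 = True NAND True = False
n9 = n6 OR x2 = False OR True = True
n10 = n9 OR n8 OR n3 = True OR False OR True = True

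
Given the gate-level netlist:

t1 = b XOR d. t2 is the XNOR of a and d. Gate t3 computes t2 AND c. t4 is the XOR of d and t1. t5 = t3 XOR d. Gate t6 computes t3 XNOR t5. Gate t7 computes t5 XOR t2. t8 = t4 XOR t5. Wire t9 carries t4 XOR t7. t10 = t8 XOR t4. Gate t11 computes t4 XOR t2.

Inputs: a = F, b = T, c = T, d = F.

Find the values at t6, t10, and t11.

t6 = T, t10 = T, t11 = F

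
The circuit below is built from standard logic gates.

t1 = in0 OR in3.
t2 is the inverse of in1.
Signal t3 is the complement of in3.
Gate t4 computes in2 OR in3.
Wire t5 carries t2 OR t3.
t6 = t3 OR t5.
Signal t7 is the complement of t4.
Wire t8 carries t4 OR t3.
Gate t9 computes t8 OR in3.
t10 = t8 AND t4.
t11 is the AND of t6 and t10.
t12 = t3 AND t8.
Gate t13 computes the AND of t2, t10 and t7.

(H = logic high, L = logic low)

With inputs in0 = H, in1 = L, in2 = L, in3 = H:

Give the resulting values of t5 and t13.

t2 = NOT in1 = NOT L = H
t3 = NOT in3 = NOT H = L
t4 = in2 OR in3 = L OR H = H
t5 = t2 OR t3 = H OR L = H
t7 = NOT t4 = NOT H = L
t8 = t4 OR t3 = H OR L = H
t10 = t8 AND t4 = H AND H = H
t13 = t2 AND t10 AND t7 = H AND H AND L = L

t5 = H, t13 = L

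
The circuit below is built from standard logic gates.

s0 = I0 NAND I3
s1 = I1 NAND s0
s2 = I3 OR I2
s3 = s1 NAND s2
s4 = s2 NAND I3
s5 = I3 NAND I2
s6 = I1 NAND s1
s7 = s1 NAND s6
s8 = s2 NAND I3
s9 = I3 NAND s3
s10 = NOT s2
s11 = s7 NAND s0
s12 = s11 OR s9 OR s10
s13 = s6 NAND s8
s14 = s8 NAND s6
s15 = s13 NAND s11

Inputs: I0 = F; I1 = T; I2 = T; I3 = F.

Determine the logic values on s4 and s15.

s4 = T; s15 = T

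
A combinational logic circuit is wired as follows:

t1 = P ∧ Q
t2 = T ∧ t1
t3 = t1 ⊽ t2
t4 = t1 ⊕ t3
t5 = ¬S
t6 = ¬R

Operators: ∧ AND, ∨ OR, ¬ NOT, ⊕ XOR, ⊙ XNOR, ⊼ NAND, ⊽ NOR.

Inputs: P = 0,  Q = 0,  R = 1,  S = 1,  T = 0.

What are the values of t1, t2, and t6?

t1 = P AND Q = 0 AND 0 = 0
t2 = T AND t1 = 0 AND 0 = 0
t6 = NOT R = NOT 1 = 0

t1 = 0; t2 = 0; t6 = 0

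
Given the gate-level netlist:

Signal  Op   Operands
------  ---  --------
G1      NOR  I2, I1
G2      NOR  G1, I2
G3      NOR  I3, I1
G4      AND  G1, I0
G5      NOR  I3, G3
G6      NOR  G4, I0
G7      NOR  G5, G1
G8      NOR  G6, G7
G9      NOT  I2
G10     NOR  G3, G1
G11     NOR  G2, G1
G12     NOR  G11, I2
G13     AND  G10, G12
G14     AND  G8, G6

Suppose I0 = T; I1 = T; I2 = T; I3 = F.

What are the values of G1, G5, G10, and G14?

G1 = I2 NOR I1 = T NOR T = F
G3 = I3 NOR I1 = F NOR T = F
G4 = G1 AND I0 = F AND T = F
G5 = I3 NOR G3 = F NOR F = T
G6 = G4 NOR I0 = F NOR T = F
G7 = G5 NOR G1 = T NOR F = F
G8 = G6 NOR G7 = F NOR F = T
G10 = G3 NOR G1 = F NOR F = T
G14 = G8 AND G6 = T AND F = F

G1 = F, G5 = T, G10 = T, G14 = F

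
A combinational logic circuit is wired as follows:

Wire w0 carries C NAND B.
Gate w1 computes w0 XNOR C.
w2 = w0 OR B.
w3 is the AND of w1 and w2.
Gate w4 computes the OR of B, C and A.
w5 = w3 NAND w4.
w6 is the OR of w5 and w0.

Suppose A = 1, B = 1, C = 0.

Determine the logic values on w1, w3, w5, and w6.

w1 = 0, w3 = 0, w5 = 1, w6 = 1

w0 = C NAND B = 0 NAND 1 = 1
w1 = w0 XNOR C = 1 XNOR 0 = 0
w2 = w0 OR B = 1 OR 1 = 1
w3 = w1 AND w2 = 0 AND 1 = 0
w4 = B OR C OR A = 1 OR 0 OR 1 = 1
w5 = w3 NAND w4 = 0 NAND 1 = 1
w6 = w5 OR w0 = 1 OR 1 = 1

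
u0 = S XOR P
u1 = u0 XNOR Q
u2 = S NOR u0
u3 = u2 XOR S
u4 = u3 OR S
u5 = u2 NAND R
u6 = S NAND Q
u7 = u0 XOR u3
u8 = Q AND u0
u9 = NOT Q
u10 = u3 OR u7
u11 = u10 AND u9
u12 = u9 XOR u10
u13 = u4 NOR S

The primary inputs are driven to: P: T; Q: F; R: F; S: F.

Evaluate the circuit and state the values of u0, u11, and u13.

u0 = T, u11 = T, u13 = T

u0 = S XOR P = F XOR T = T
u2 = S NOR u0 = F NOR T = F
u3 = u2 XOR S = F XOR F = F
u4 = u3 OR S = F OR F = F
u7 = u0 XOR u3 = T XOR F = T
u9 = NOT Q = NOT F = T
u10 = u3 OR u7 = F OR T = T
u11 = u10 AND u9 = T AND T = T
u13 = u4 NOR S = F NOR F = T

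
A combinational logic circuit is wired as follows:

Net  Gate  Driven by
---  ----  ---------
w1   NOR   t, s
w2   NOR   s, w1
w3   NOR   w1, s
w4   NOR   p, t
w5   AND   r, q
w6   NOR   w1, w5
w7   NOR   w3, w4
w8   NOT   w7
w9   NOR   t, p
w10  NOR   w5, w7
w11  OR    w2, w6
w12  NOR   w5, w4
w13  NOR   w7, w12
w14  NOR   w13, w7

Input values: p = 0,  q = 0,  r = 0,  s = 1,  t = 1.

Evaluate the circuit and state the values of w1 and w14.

w1 = 0, w14 = 0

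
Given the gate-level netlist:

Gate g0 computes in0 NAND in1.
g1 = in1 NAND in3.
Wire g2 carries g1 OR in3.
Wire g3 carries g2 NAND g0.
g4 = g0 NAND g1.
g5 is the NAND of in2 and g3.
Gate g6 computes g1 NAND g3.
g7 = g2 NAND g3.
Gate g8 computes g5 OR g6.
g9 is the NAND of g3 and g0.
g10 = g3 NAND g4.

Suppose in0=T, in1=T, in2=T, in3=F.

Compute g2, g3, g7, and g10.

g0 = in0 NAND in1 = T NAND T = F
g1 = in1 NAND in3 = T NAND F = T
g2 = g1 OR in3 = T OR F = T
g3 = g2 NAND g0 = T NAND F = T
g4 = g0 NAND g1 = F NAND T = T
g7 = g2 NAND g3 = T NAND T = F
g10 = g3 NAND g4 = T NAND T = F

g2 = T, g3 = T, g7 = F, g10 = F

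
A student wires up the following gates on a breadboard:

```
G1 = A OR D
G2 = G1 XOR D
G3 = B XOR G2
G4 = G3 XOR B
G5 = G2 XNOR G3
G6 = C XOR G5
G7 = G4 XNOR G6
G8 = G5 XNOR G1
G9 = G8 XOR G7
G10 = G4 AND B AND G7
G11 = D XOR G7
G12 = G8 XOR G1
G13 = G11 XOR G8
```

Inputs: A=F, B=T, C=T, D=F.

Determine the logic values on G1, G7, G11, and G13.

G1 = F, G7 = F, G11 = F, G13 = T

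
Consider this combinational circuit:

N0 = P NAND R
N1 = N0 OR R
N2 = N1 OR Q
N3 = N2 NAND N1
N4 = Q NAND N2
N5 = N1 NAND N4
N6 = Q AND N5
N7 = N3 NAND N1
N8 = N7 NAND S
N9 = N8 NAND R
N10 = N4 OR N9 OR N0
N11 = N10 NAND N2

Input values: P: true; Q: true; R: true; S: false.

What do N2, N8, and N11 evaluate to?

N2 = true; N8 = true; N11 = true

N0 = P NAND R = true NAND true = false
N1 = N0 OR R = false OR true = true
N2 = N1 OR Q = true OR true = true
N3 = N2 NAND N1 = true NAND true = false
N4 = Q NAND N2 = true NAND true = false
N7 = N3 NAND N1 = false NAND true = true
N8 = N7 NAND S = true NAND false = true
N9 = N8 NAND R = true NAND true = false
N10 = N4 OR N9 OR N0 = false OR false OR false = false
N11 = N10 NAND N2 = false NAND true = true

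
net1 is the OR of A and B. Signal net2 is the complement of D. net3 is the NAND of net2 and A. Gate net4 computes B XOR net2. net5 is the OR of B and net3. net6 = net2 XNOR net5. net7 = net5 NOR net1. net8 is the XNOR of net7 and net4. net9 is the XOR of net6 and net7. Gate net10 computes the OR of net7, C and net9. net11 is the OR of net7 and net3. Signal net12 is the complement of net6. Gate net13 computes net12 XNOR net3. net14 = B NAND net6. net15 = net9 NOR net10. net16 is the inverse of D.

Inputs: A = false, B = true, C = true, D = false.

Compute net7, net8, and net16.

net7 = false, net8 = true, net16 = true

net1 = A OR B = false OR true = true
net2 = NOT D = NOT false = true
net3 = net2 NAND A = true NAND false = true
net4 = B XOR net2 = true XOR true = false
net5 = B OR net3 = true OR true = true
net7 = net5 NOR net1 = true NOR true = false
net8 = net7 XNOR net4 = false XNOR false = true
net16 = NOT D = NOT false = true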